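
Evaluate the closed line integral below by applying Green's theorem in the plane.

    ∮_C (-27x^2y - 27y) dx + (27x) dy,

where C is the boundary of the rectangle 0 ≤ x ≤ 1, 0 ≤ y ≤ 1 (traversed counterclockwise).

Green's theorem converts the closed line integral into a double integral over the enclosed region D:

    ∮_C P dx + Q dy = ∬_D (∂Q/∂x - ∂P/∂y) dA.

Here P = -27x^2y - 27y, Q = 27x, so

    ∂Q/∂x = 27,    ∂P/∂y = -27x^2 - 27,
    ∂Q/∂x - ∂P/∂y = 27x^2 + 54.

D is the region 0 ≤ x ≤ 1, 0 ≤ y ≤ 1. Evaluating the double integral:

    ∬_D (27x^2 + 54) dA = ∫_0^{1} ∫_0^{1} (27x^2 + 54) dy dx.

Inner (y from 0 to 1): 27x^2 + 54.
Outer (x from 0 to 1): 63.

Therefore ∮_C P dx + Q dy = 63.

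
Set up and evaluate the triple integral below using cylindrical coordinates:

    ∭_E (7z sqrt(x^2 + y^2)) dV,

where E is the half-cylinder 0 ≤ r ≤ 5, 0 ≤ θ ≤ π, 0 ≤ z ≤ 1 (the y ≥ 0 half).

In cylindrical coordinates, x = r cos(θ), y = r sin(θ), z = z, and dV = r dr dθ dz.

The integrand becomes 7r z, so

    ∭_E (7z sqrt(x^2 + y^2)) dV = ∫_{0}^{π} ∫_{0}^{5} ∫_{0}^{1} (7r z) · r dz dr dθ.

Inner (z): 7r^2/2.
Middle (r from 0 to 5): 875/6.
Outer (θ): 875π/6.

Therefore the triple integral equals 875π/6.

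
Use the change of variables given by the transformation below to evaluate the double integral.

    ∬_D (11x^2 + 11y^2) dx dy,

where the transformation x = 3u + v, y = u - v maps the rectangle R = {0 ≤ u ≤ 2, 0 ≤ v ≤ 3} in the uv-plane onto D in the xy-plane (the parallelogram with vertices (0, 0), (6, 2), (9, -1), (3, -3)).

Compute the Jacobian determinant of (x, y) with respect to (u, v):

    ∂(x,y)/∂(u,v) = | 3  1 | = (3)(-1) - (1)(1) = -4.
                   | 1  -1 |

Its absolute value is |J| = 4 (the area scaling factor).

Substituting x = 3u + v, y = u - v into the integrand,

    11x^2 + 11y^2 → 110u^2 + 44u v + 22v^2,

so the integral becomes

    ∬_R (110u^2 + 44u v + 22v^2) · |J| du dv = ∫_0^2 ∫_0^3 (440u^2 + 176u v + 88v^2) dv du.

Inner (v): 1320u^2 + 792u + 792.
Outer (u): 6688.

Therefore ∬_D (11x^2 + 11y^2) dx dy = 6688.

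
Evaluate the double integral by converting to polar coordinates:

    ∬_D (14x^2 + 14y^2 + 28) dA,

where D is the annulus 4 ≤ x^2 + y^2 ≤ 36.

The region D is 2 ≤ r ≤ 6, 0 ≤ θ ≤ 2π in polar coordinates, where x = r cos(θ), y = r sin(θ), and dA = r dr dθ.

Under the substitution, the integrand becomes 14r^2 + 28, so

    ∬_D (14x^2 + 14y^2 + 28) dA = ∫_{0}^{2π} ∫_{2}^{6} (14r^2 + 28) · r dr dθ.

Inner integral (in r): ∫_{2}^{6} (14r^2 + 28) · r dr = 4928.

Outer integral (in θ): ∫_{0}^{2π} (4928) dθ = 9856π.

Therefore ∬_D (14x^2 + 14y^2 + 28) dA = 9856π.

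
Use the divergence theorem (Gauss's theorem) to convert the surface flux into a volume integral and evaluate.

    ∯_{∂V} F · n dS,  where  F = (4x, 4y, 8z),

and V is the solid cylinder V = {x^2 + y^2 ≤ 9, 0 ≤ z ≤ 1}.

By the divergence theorem,

    ∯_{∂V} F · n dS = ∭_V (∇ · F) dV.

Compute the divergence:
    ∇ · F = ∂F_x/∂x + ∂F_y/∂y + ∂F_z/∂z = 4 + 4 + 8 = 16.

In cylindrical coordinates, x = r cos(θ), y = r sin(θ), z = z, dV = r dr dθ dz, with 0 ≤ r ≤ 3, 0 ≤ θ ≤ 2π, 0 ≤ z ≤ 1.

The integrand, after substitution and multiplying by the volume element, becomes (16) · r, so

    ∭_V (∇·F) dV = ∫_0^{2π} ∫_0^{3} ∫_0^{1} (16) · r dz dr dθ.

Inner (z from 0 to 1): 16r.
Middle (r from 0 to 3): 72.
Outer (θ from 0 to 2π): 144π.

Therefore ∯_{∂V} F · n dS = 144π.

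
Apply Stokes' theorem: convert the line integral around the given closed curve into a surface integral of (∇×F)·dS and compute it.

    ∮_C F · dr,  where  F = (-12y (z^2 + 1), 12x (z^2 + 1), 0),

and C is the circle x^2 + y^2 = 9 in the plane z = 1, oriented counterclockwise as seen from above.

Let S be the flat disk x^2 + y^2 ≤ 9 in the plane z = 1, with upward unit normal n̂ = ẑ. By Stokes' theorem,

    ∮_C F · dr = ∬_S (∇ × F) · n̂ dS = ∬_D (curl F)_z dA,

where D is the disk x^2 + y^2 ≤ 9.

Compute the curl of F = (-12y (z^2 + 1), 12x (z^2 + 1), 0):
    (∇ × F)_x = ∂F_z/∂y - ∂F_y/∂z = -24x z,
    (∇ × F)_y = ∂F_x/∂z - ∂F_z/∂x = -24y z,
    (∇ × F)_z = ∂F_y/∂x - ∂F_x/∂y = 24z^2 + 24.

On z = 1, (curl F)_z = 48.

Convert to polar (x = r cos θ, y = r sin θ, dA = r dr dθ); the integrand becomes 48, so

    ∬_D (curl F)_z dA = ∫_0^{2π} ∫_0^{3} (48) · r dr dθ.

Inner (r from 0 to 3): 216.
Outer (θ from 0 to 2π): 432π.

Therefore ∮_C F · dr = 432π.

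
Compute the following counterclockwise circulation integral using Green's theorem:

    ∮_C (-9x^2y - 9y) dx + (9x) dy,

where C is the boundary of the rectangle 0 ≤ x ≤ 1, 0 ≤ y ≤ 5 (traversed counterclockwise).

Green's theorem converts the closed line integral into a double integral over the enclosed region D:

    ∮_C P dx + Q dy = ∬_D (∂Q/∂x - ∂P/∂y) dA.

Here P = -9x^2y - 9y, Q = 9x, so

    ∂Q/∂x = 9,    ∂P/∂y = -9x^2 - 9,
    ∂Q/∂x - ∂P/∂y = 9x^2 + 18.

D is the region 0 ≤ x ≤ 1, 0 ≤ y ≤ 5. Evaluating the double integral:

    ∬_D (9x^2 + 18) dA = ∫_0^{1} ∫_0^{5} (9x^2 + 18) dy dx.

Inner (y from 0 to 5): 45x^2 + 90.
Outer (x from 0 to 1): 105.

Therefore ∮_C P dx + Q dy = 105.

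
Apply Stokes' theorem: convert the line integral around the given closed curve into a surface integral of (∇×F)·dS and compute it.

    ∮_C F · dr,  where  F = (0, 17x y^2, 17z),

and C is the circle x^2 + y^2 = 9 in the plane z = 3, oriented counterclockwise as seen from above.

Let S be the flat disk x^2 + y^2 ≤ 9 in the plane z = 3, with upward unit normal n̂ = ẑ. By Stokes' theorem,

    ∮_C F · dr = ∬_S (∇ × F) · n̂ dS = ∬_D (curl F)_z dA,

where D is the disk x^2 + y^2 ≤ 9.

Compute the curl of F = (0, 17x y^2, 17z):
    (∇ × F)_x = ∂F_z/∂y - ∂F_y/∂z = 0,
    (∇ × F)_y = ∂F_x/∂z - ∂F_z/∂x = 0,
    (∇ × F)_z = ∂F_y/∂x - ∂F_x/∂y = 17y^2.

On z = 3, (curl F)_z = 17y^2.

Convert to polar (x = r cos θ, y = r sin θ, dA = r dr dθ); the integrand becomes 17r^2sin(θ)^2, so

    ∬_D (curl F)_z dA = ∫_0^{2π} ∫_0^{3} (17r^2sin(θ)^2) · r dr dθ.

Inner (r from 0 to 3): 1377sin(θ)^2/4.
Outer (θ from 0 to 2π): 1377π/4.

Therefore ∮_C F · dr = 1377π/4.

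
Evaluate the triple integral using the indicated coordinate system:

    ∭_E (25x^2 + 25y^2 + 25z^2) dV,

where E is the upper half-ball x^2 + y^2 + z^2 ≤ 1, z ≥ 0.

In spherical coordinates, x = ρ sin(φ) cos(θ), y = ρ sin(φ) sin(θ), z = ρ cos(φ), and dV = ρ^2 sin(φ) dρ dφ dθ.

The integrand becomes 25ρ^2, so

    ∭_E (25x^2 + 25y^2 + 25z^2) dV = ∫_{0}^{2π} ∫_{0}^{π/2} ∫_{0}^{1} (25ρ^2) · ρ^2 sin(φ) dρ dφ dθ.

Inner (ρ): 5sin(φ).
Middle (φ): 5.
Outer (θ): 10π.

Therefore the triple integral equals 10π.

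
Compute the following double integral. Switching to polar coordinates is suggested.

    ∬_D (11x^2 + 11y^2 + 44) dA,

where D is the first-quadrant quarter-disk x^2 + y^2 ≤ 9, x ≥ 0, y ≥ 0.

The region D is 0 ≤ r ≤ 3, 0 ≤ θ ≤ π/2 in polar coordinates, where x = r cos(θ), y = r sin(θ), and dA = r dr dθ.

Under the substitution, the integrand becomes 11r^2 + 44, so

    ∬_D (11x^2 + 11y^2 + 44) dA = ∫_{0}^{π/2} ∫_{0}^{3} (11r^2 + 44) · r dr dθ.

Inner integral (in r): ∫_{0}^{3} (11r^2 + 44) · r dr = 1683/4.

Outer integral (in θ): ∫_{0}^{π/2} (1683/4) dθ = 1683π/8.

Therefore ∬_D (11x^2 + 11y^2 + 44) dA = 1683π/8.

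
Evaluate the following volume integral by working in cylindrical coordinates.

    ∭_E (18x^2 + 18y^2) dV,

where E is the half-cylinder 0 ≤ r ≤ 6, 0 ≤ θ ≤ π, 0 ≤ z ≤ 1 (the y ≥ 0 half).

In cylindrical coordinates, x = r cos(θ), y = r sin(θ), z = z, and dV = r dr dθ dz.

The integrand becomes 18r^2, so

    ∭_E (18x^2 + 18y^2) dV = ∫_{0}^{π} ∫_{0}^{6} ∫_{0}^{1} (18r^2) · r dz dr dθ.

Inner (z): 18r^3.
Middle (r from 0 to 6): 5832.
Outer (θ): 5832π.

Therefore the triple integral equals 5832π.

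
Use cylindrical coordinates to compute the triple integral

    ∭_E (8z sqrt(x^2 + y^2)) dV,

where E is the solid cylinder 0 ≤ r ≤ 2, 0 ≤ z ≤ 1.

In cylindrical coordinates, x = r cos(θ), y = r sin(θ), z = z, and dV = r dr dθ dz.

The integrand becomes 8r z, so

    ∭_E (8z sqrt(x^2 + y^2)) dV = ∫_{0}^{2π} ∫_{0}^{2} ∫_{0}^{1} (8r z) · r dz dr dθ.

Inner (z): 4r^2.
Middle (r from 0 to 2): 32/3.
Outer (θ): 64π/3.

Therefore the triple integral equals 64π/3.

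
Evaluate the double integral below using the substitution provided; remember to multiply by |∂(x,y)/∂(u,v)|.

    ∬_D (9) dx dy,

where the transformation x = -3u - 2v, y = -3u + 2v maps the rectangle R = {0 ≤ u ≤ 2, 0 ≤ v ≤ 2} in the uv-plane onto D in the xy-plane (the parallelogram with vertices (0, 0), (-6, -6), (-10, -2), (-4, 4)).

Compute the Jacobian determinant of (x, y) with respect to (u, v):

    ∂(x,y)/∂(u,v) = | -3  -2 | = (-3)(2) - (-2)(-3) = -12.
                   | -3  2 |

Its absolute value is |J| = 12 (the area scaling factor).

Substituting x = -3u - 2v, y = -3u + 2v into the integrand,

    9 → 9,

so the integral becomes

    ∬_R (9) · |J| du dv = ∫_0^2 ∫_0^2 (108) dv du.

Inner (v): 216.
Outer (u): 432.

Therefore ∬_D (9) dx dy = 432.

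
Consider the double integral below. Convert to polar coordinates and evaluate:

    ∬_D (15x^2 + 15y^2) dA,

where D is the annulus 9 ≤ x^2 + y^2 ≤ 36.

The region D is 3 ≤ r ≤ 6, 0 ≤ θ ≤ 2π in polar coordinates, where x = r cos(θ), y = r sin(θ), and dA = r dr dθ.

Under the substitution, the integrand becomes 15r^2, so

    ∬_D (15x^2 + 15y^2) dA = ∫_{0}^{2π} ∫_{3}^{6} (15r^2) · r dr dθ.

Inner integral (in r): ∫_{3}^{6} (15r^2) · r dr = 18225/4.

Outer integral (in θ): ∫_{0}^{2π} (18225/4) dθ = 18225π/2.

Therefore ∬_D (15x^2 + 15y^2) dA = 18225π/2.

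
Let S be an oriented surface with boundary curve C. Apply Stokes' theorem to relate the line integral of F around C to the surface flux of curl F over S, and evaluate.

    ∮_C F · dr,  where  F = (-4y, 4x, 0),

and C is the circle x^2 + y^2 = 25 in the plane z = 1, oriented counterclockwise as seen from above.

Let S be the flat disk x^2 + y^2 ≤ 25 in the plane z = 1, with upward unit normal n̂ = ẑ. By Stokes' theorem,

    ∮_C F · dr = ∬_S (∇ × F) · n̂ dS = ∬_D (curl F)_z dA,

where D is the disk x^2 + y^2 ≤ 25.

Compute the curl of F = (-4y, 4x, 0):
    (∇ × F)_x = ∂F_z/∂y - ∂F_y/∂z = 0,
    (∇ × F)_y = ∂F_x/∂z - ∂F_z/∂x = 0,
    (∇ × F)_z = ∂F_y/∂x - ∂F_x/∂y = 8.

On z = 1, (curl F)_z = 8.

Convert to polar (x = r cos θ, y = r sin θ, dA = r dr dθ); the integrand becomes 8, so

    ∬_D (curl F)_z dA = ∫_0^{2π} ∫_0^{5} (8) · r dr dθ.

Inner (r from 0 to 5): 100.
Outer (θ from 0 to 2π): 200π.

Therefore ∮_C F · dr = 200π.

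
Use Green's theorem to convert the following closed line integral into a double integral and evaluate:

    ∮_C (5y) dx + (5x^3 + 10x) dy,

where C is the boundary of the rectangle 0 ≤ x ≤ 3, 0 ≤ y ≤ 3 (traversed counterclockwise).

Green's theorem converts the closed line integral into a double integral over the enclosed region D:

    ∮_C P dx + Q dy = ∬_D (∂Q/∂x - ∂P/∂y) dA.

Here P = 5y, Q = 5x^3 + 10x, so

    ∂Q/∂x = 15x^2 + 10,    ∂P/∂y = 5,
    ∂Q/∂x - ∂P/∂y = 15x^2 + 5.

D is the region 0 ≤ x ≤ 3, 0 ≤ y ≤ 3. Evaluating the double integral:

    ∬_D (15x^2 + 5) dA = ∫_0^{3} ∫_0^{3} (15x^2 + 5) dy dx.

Inner (y from 0 to 3): 45x^2 + 15.
Outer (x from 0 to 3): 450.

Therefore ∮_C P dx + Q dy = 450.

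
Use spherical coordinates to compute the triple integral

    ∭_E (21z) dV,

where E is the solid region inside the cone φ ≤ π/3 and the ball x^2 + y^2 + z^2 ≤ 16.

In spherical coordinates, x = ρ sin(φ) cos(θ), y = ρ sin(φ) sin(θ), z = ρ cos(φ), and dV = ρ^2 sin(φ) dρ dφ dθ.

The integrand becomes 21ρ cos(φ), so

    ∭_E (21z) dV = ∫_{0}^{2π} ∫_{0}^{π/3} ∫_{0}^{4} (21ρ cos(φ)) · ρ^2 sin(φ) dρ dφ dθ.

Inner (ρ): 672sin(2φ).
Middle (φ): 504.
Outer (θ): 1008π.

Therefore the triple integral equals 1008π.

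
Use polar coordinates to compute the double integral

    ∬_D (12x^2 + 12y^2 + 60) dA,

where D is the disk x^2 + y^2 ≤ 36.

The region D is 0 ≤ r ≤ 6, 0 ≤ θ ≤ 2π in polar coordinates, where x = r cos(θ), y = r sin(θ), and dA = r dr dθ.

Under the substitution, the integrand becomes 12r^2 + 60, so

    ∬_D (12x^2 + 12y^2 + 60) dA = ∫_{0}^{2π} ∫_{0}^{6} (12r^2 + 60) · r dr dθ.

Inner integral (in r): ∫_{0}^{6} (12r^2 + 60) · r dr = 4968.

Outer integral (in θ): ∫_{0}^{2π} (4968) dθ = 9936π.

Therefore ∬_D (12x^2 + 12y^2 + 60) dA = 9936π.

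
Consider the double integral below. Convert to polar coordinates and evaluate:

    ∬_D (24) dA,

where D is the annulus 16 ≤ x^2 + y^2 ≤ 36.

The region D is 4 ≤ r ≤ 6, 0 ≤ θ ≤ 2π in polar coordinates, where x = r cos(θ), y = r sin(θ), and dA = r dr dθ.

Under the substitution, the integrand becomes 24, so

    ∬_D (24) dA = ∫_{0}^{2π} ∫_{4}^{6} (24) · r dr dθ.

Inner integral (in r): ∫_{4}^{6} (24) · r dr = 240.

Outer integral (in θ): ∫_{0}^{2π} (240) dθ = 480π.

Therefore ∬_D (24) dA = 480π.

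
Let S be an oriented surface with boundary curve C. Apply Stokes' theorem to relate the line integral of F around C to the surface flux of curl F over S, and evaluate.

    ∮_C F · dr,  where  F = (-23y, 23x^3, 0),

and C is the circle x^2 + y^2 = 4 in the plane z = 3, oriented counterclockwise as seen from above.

Let S be the flat disk x^2 + y^2 ≤ 4 in the plane z = 3, with upward unit normal n̂ = ẑ. By Stokes' theorem,

    ∮_C F · dr = ∬_S (∇ × F) · n̂ dS = ∬_D (curl F)_z dA,

where D is the disk x^2 + y^2 ≤ 4.

Compute the curl of F = (-23y, 23x^3, 0):
    (∇ × F)_x = ∂F_z/∂y - ∂F_y/∂z = 0,
    (∇ × F)_y = ∂F_x/∂z - ∂F_z/∂x = 0,
    (∇ × F)_z = ∂F_y/∂x - ∂F_x/∂y = 69x^2 + 23.

On z = 3, (curl F)_z = 69x^2 + 23.

Convert to polar (x = r cos θ, y = r sin θ, dA = r dr dθ); the integrand becomes 69r^2cos(θ)^2 + 23, so

    ∬_D (curl F)_z dA = ∫_0^{2π} ∫_0^{2} (69r^2cos(θ)^2 + 23) · r dr dθ.

Inner (r from 0 to 2): 276cos(θ)^2 + 46.
Outer (θ from 0 to 2π): 368π.

Therefore ∮_C F · dr = 368π.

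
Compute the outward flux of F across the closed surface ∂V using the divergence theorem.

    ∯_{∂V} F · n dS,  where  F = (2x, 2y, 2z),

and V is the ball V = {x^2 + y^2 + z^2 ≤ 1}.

By the divergence theorem,

    ∯_{∂V} F · n dS = ∭_V (∇ · F) dV.

Compute the divergence:
    ∇ · F = ∂F_x/∂x + ∂F_y/∂y + ∂F_z/∂z = 2 + 2 + 2 = 6.

In spherical coordinates, x = ρ sin(φ) cos(θ), y = ρ sin(φ) sin(θ), z = ρ cos(φ), dV = ρ^2 sin(φ) dρ dφ dθ, with 0 ≤ ρ ≤ 1, 0 ≤ φ ≤ π, 0 ≤ θ ≤ 2π.

The integrand, after substitution and multiplying by the volume element, becomes (6) · ρ^2 sin(φ), so

    ∭_V (∇·F) dV = ∫_0^{2π} ∫_0^{π} ∫_0^{1} (6) · ρ^2 sin(φ) dρ dφ dθ.

Inner (ρ from 0 to 1): 2sin(φ).
Middle (φ from 0 to π): 4.
Outer (θ from 0 to 2π): 8π.

Therefore ∯_{∂V} F · n dS = 8π.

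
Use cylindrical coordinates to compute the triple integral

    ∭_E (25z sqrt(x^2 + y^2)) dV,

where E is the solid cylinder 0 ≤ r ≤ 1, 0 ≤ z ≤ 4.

In cylindrical coordinates, x = r cos(θ), y = r sin(θ), z = z, and dV = r dr dθ dz.

The integrand becomes 25r z, so

    ∭_E (25z sqrt(x^2 + y^2)) dV = ∫_{0}^{2π} ∫_{0}^{1} ∫_{0}^{4} (25r z) · r dz dr dθ.

Inner (z): 200r^2.
Middle (r from 0 to 1): 200/3.
Outer (θ): 400π/3.

Therefore the triple integral equals 400π/3.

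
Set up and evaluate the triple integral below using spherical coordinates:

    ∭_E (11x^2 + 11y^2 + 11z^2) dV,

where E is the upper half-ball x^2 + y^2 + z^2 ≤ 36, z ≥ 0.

In spherical coordinates, x = ρ sin(φ) cos(θ), y = ρ sin(φ) sin(θ), z = ρ cos(φ), and dV = ρ^2 sin(φ) dρ dφ dθ.

The integrand becomes 11ρ^2, so

    ∭_E (11x^2 + 11y^2 + 11z^2) dV = ∫_{0}^{2π} ∫_{0}^{π/2} ∫_{0}^{6} (11ρ^2) · ρ^2 sin(φ) dρ dφ dθ.

Inner (ρ): 85536sin(φ)/5.
Middle (φ): 85536/5.
Outer (θ): 171072π/5.

Therefore the triple integral equals 171072π/5.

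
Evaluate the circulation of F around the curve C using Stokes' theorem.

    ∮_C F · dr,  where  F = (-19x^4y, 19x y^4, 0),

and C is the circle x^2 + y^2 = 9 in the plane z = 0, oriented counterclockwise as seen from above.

Let S be the flat disk x^2 + y^2 ≤ 9 in the plane z = 0, with upward unit normal n̂ = ẑ. By Stokes' theorem,

    ∮_C F · dr = ∬_S (∇ × F) · n̂ dS = ∬_D (curl F)_z dA,

where D is the disk x^2 + y^2 ≤ 9.

Compute the curl of F = (-19x^4y, 19x y^4, 0):
    (∇ × F)_x = ∂F_z/∂y - ∂F_y/∂z = 0,
    (∇ × F)_y = ∂F_x/∂z - ∂F_z/∂x = 0,
    (∇ × F)_z = ∂F_y/∂x - ∂F_x/∂y = 19x^4 + 19y^4.

On z = 0, (curl F)_z = 19x^4 + 19y^4.

Convert to polar (x = r cos θ, y = r sin θ, dA = r dr dθ); the integrand becomes 19r^4(sin(θ)^4 + cos(θ)^4), so

    ∬_D (curl F)_z dA = ∫_0^{2π} ∫_0^{3} (19r^4(sin(θ)^4 + cos(θ)^4)) · r dr dθ.

Inner (r from 0 to 3): 4617sin(θ)^4/2 + 4617cos(θ)^4/2.
Outer (θ from 0 to 2π): 13851π/4.

Therefore ∮_C F · dr = 13851π/4.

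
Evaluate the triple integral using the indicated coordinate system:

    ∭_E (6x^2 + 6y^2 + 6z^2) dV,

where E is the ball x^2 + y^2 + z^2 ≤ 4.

In spherical coordinates, x = ρ sin(φ) cos(θ), y = ρ sin(φ) sin(θ), z = ρ cos(φ), and dV = ρ^2 sin(φ) dρ dφ dθ.

The integrand becomes 6ρ^2, so

    ∭_E (6x^2 + 6y^2 + 6z^2) dV = ∫_{0}^{2π} ∫_{0}^{π} ∫_{0}^{2} (6ρ^2) · ρ^2 sin(φ) dρ dφ dθ.

Inner (ρ): 192sin(φ)/5.
Middle (φ): 384/5.
Outer (θ): 768π/5.

Therefore the triple integral equals 768π/5.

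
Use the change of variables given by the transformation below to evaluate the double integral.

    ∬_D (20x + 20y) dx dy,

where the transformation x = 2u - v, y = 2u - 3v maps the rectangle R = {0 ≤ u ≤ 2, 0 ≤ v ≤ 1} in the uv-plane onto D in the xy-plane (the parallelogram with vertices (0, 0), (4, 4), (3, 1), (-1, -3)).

Compute the Jacobian determinant of (x, y) with respect to (u, v):

    ∂(x,y)/∂(u,v) = | 2  -1 | = (2)(-3) - (-1)(2) = -4.
                   | 2  -3 |

Its absolute value is |J| = 4 (the area scaling factor).

Substituting x = 2u - v, y = 2u - 3v into the integrand,

    20x + 20y → 80u - 80v,

so the integral becomes

    ∬_R (80u - 80v) · |J| du dv = ∫_0^2 ∫_0^1 (320u - 320v) dv du.

Inner (v): 320u - 160.
Outer (u): 320.

Therefore ∬_D (20x + 20y) dx dy = 320.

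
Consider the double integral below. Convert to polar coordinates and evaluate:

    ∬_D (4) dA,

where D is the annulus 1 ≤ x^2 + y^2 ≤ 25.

The region D is 1 ≤ r ≤ 5, 0 ≤ θ ≤ 2π in polar coordinates, where x = r cos(θ), y = r sin(θ), and dA = r dr dθ.

Under the substitution, the integrand becomes 4, so

    ∬_D (4) dA = ∫_{0}^{2π} ∫_{1}^{5} (4) · r dr dθ.

Inner integral (in r): ∫_{1}^{5} (4) · r dr = 48.

Outer integral (in θ): ∫_{0}^{2π} (48) dθ = 96π.

Therefore ∬_D (4) dA = 96π.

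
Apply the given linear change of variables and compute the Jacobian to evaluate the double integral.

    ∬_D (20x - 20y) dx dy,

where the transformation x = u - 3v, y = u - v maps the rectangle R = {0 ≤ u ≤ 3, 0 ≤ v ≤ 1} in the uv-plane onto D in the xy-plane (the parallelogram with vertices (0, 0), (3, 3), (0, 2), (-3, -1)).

Compute the Jacobian determinant of (x, y) with respect to (u, v):

    ∂(x,y)/∂(u,v) = | 1  -3 | = (1)(-1) - (-3)(1) = 2.
                   | 1  -1 |

Its absolute value is |J| = 2 (the area scaling factor).

Substituting x = u - 3v, y = u - v into the integrand,

    20x - 20y → -40v,

so the integral becomes

    ∬_R (-40v) · |J| du dv = ∫_0^3 ∫_0^1 (-80v) dv du.

Inner (v): -40.
Outer (u): -120.

Therefore ∬_D (20x - 20y) dx dy = -120.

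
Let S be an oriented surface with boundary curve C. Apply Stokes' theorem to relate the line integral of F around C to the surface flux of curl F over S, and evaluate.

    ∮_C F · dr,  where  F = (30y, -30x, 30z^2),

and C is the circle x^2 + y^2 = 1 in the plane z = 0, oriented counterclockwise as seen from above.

Let S be the flat disk x^2 + y^2 ≤ 1 in the plane z = 0, with upward unit normal n̂ = ẑ. By Stokes' theorem,

    ∮_C F · dr = ∬_S (∇ × F) · n̂ dS = ∬_D (curl F)_z dA,

where D is the disk x^2 + y^2 ≤ 1.

Compute the curl of F = (30y, -30x, 30z^2):
    (∇ × F)_x = ∂F_z/∂y - ∂F_y/∂z = 0,
    (∇ × F)_y = ∂F_x/∂z - ∂F_z/∂x = 0,
    (∇ × F)_z = ∂F_y/∂x - ∂F_x/∂y = -60.

On z = 0, (curl F)_z = -60.

Convert to polar (x = r cos θ, y = r sin θ, dA = r dr dθ); the integrand becomes -60, so

    ∬_D (curl F)_z dA = ∫_0^{2π} ∫_0^{1} (-60) · r dr dθ.

Inner (r from 0 to 1): -30.
Outer (θ from 0 to 2π): -60π.

Therefore ∮_C F · dr = -60π.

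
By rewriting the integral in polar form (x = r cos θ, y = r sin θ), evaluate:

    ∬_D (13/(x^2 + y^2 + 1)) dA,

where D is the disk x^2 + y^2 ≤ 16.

The region D is 0 ≤ r ≤ 4, 0 ≤ θ ≤ 2π in polar coordinates, where x = r cos(θ), y = r sin(θ), and dA = r dr dθ.

Under the substitution, the integrand becomes 13/(r^2 + 1), so

    ∬_D (13/(x^2 + y^2 + 1)) dA = ∫_{0}^{2π} ∫_{0}^{4} (13/(r^2 + 1)) · r dr dθ.

Inner integral (in r): ∫_{0}^{4} (13/(r^2 + 1)) · r dr = 13log(17)/2.

Outer integral (in θ): ∫_{0}^{2π} (13log(17)/2) dθ = 13π log(17).

Therefore ∬_D (13/(x^2 + y^2 + 1)) dA = 13π log(17).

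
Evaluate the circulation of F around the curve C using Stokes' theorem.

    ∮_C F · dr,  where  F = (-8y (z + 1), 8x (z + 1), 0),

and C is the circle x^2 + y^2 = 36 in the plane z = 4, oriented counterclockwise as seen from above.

Let S be the flat disk x^2 + y^2 ≤ 36 in the plane z = 4, with upward unit normal n̂ = ẑ. By Stokes' theorem,

    ∮_C F · dr = ∬_S (∇ × F) · n̂ dS = ∬_D (curl F)_z dA,

where D is the disk x^2 + y^2 ≤ 36.

Compute the curl of F = (-8y (z + 1), 8x (z + 1), 0):
    (∇ × F)_x = ∂F_z/∂y - ∂F_y/∂z = -8x,
    (∇ × F)_y = ∂F_x/∂z - ∂F_z/∂x = -8y,
    (∇ × F)_z = ∂F_y/∂x - ∂F_x/∂y = 16z + 16.

On z = 4, (curl F)_z = 80.

Convert to polar (x = r cos θ, y = r sin θ, dA = r dr dθ); the integrand becomes 80, so

    ∬_D (curl F)_z dA = ∫_0^{2π} ∫_0^{6} (80) · r dr dθ.

Inner (r from 0 to 6): 1440.
Outer (θ from 0 to 2π): 2880π.

Therefore ∮_C F · dr = 2880π.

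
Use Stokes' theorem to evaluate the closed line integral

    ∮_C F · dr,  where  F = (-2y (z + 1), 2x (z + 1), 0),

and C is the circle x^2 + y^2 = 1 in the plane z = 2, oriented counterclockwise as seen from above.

Let S be the flat disk x^2 + y^2 ≤ 1 in the plane z = 2, with upward unit normal n̂ = ẑ. By Stokes' theorem,

    ∮_C F · dr = ∬_S (∇ × F) · n̂ dS = ∬_D (curl F)_z dA,

where D is the disk x^2 + y^2 ≤ 1.

Compute the curl of F = (-2y (z + 1), 2x (z + 1), 0):
    (∇ × F)_x = ∂F_z/∂y - ∂F_y/∂z = -2x,
    (∇ × F)_y = ∂F_x/∂z - ∂F_z/∂x = -2y,
    (∇ × F)_z = ∂F_y/∂x - ∂F_x/∂y = 4z + 4.

On z = 2, (curl F)_z = 12.

Convert to polar (x = r cos θ, y = r sin θ, dA = r dr dθ); the integrand becomes 12, so

    ∬_D (curl F)_z dA = ∫_0^{2π} ∫_0^{1} (12) · r dr dθ.

Inner (r from 0 to 1): 6.
Outer (θ from 0 to 2π): 12π.

Therefore ∮_C F · dr = 12π.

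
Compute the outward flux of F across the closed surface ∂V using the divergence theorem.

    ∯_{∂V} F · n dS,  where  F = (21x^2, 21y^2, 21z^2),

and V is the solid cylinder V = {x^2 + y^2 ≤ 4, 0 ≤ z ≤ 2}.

By the divergence theorem,

    ∯_{∂V} F · n dS = ∭_V (∇ · F) dV.

Compute the divergence:
    ∇ · F = ∂F_x/∂x + ∂F_y/∂y + ∂F_z/∂z = 42x + 42y + 42z.

In cylindrical coordinates, x = r cos(θ), y = r sin(θ), z = z, dV = r dr dθ dz, with 0 ≤ r ≤ 2, 0 ≤ θ ≤ 2π, 0 ≤ z ≤ 2.

The integrand, after substitution and multiplying by the volume element, becomes (42sqrt(2)r sin(θ + π/4) + 42z) · r, so

    ∭_V (∇·F) dV = ∫_0^{2π} ∫_0^{2} ∫_0^{2} (42sqrt(2)r sin(θ + π/4) + 42z) · r dz dr dθ.

Inner (z from 0 to 2): 84r (sqrt(2)r sin(θ + π/4) + 1).
Middle (r from 0 to 2): 224sqrt(2)sin(θ + π/4) + 168.
Outer (θ from 0 to 2π): 336π.

Therefore ∯_{∂V} F · n dS = 336π.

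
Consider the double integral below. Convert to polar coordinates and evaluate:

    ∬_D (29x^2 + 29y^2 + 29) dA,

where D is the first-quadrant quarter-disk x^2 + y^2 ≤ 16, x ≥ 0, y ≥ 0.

The region D is 0 ≤ r ≤ 4, 0 ≤ θ ≤ π/2 in polar coordinates, where x = r cos(θ), y = r sin(θ), and dA = r dr dθ.

Under the substitution, the integrand becomes 29r^2 + 29, so

    ∬_D (29x^2 + 29y^2 + 29) dA = ∫_{0}^{π/2} ∫_{0}^{4} (29r^2 + 29) · r dr dθ.

Inner integral (in r): ∫_{0}^{4} (29r^2 + 29) · r dr = 2088.

Outer integral (in θ): ∫_{0}^{π/2} (2088) dθ = 1044π.

Therefore ∬_D (29x^2 + 29y^2 + 29) dA = 1044π.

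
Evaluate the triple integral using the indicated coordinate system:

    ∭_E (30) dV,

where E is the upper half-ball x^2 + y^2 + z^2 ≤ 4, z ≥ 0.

In spherical coordinates, x = ρ sin(φ) cos(θ), y = ρ sin(φ) sin(θ), z = ρ cos(φ), and dV = ρ^2 sin(φ) dρ dφ dθ.

The integrand becomes 30, so

    ∭_E (30) dV = ∫_{0}^{2π} ∫_{0}^{π/2} ∫_{0}^{2} (30) · ρ^2 sin(φ) dρ dφ dθ.

Inner (ρ): 80sin(φ).
Middle (φ): 80.
Outer (θ): 160π.

Therefore the triple integral equals 160π.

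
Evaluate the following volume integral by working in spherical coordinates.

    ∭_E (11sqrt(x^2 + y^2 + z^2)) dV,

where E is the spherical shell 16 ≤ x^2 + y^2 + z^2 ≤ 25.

In spherical coordinates, x = ρ sin(φ) cos(θ), y = ρ sin(φ) sin(θ), z = ρ cos(φ), and dV = ρ^2 sin(φ) dρ dφ dθ.

The integrand becomes 11ρ, so

    ∭_E (11sqrt(x^2 + y^2 + z^2)) dV = ∫_{0}^{2π} ∫_{0}^{π} ∫_{4}^{5} (11ρ) · ρ^2 sin(φ) dρ dφ dθ.

Inner (ρ): 4059sin(φ)/4.
Middle (φ): 4059/2.
Outer (θ): 4059π.

Therefore the triple integral equals 4059π.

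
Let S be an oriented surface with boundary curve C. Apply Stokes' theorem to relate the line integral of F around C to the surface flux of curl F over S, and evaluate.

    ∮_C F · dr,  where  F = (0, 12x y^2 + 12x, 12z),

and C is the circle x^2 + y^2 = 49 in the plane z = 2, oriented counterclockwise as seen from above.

Let S be the flat disk x^2 + y^2 ≤ 49 in the plane z = 2, with upward unit normal n̂ = ẑ. By Stokes' theorem,

    ∮_C F · dr = ∬_S (∇ × F) · n̂ dS = ∬_D (curl F)_z dA,

where D is the disk x^2 + y^2 ≤ 49.

Compute the curl of F = (0, 12x y^2 + 12x, 12z):
    (∇ × F)_x = ∂F_z/∂y - ∂F_y/∂z = 0,
    (∇ × F)_y = ∂F_x/∂z - ∂F_z/∂x = 0,
    (∇ × F)_z = ∂F_y/∂x - ∂F_x/∂y = 12y^2 + 12.

On z = 2, (curl F)_z = 12y^2 + 12.

Convert to polar (x = r cos θ, y = r sin θ, dA = r dr dθ); the integrand becomes 12r^2sin(θ)^2 + 12, so

    ∬_D (curl F)_z dA = ∫_0^{2π} ∫_0^{7} (12r^2sin(θ)^2 + 12) · r dr dθ.

Inner (r from 0 to 7): 7203sin(θ)^2 + 294.
Outer (θ from 0 to 2π): 7791π.

Therefore ∮_C F · dr = 7791π.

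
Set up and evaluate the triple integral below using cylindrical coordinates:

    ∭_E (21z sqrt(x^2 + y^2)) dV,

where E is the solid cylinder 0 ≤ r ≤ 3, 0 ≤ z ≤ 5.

In cylindrical coordinates, x = r cos(θ), y = r sin(θ), z = z, and dV = r dr dθ dz.

The integrand becomes 21r z, so

    ∭_E (21z sqrt(x^2 + y^2)) dV = ∫_{0}^{2π} ∫_{0}^{3} ∫_{0}^{5} (21r z) · r dz dr dθ.

Inner (z): 525r^2/2.
Middle (r from 0 to 3): 4725/2.
Outer (θ): 4725π.

Therefore the triple integral equals 4725π.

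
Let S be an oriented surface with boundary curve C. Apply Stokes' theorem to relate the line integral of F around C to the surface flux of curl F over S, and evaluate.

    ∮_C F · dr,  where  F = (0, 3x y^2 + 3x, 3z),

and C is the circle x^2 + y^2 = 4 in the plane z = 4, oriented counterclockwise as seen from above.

Let S be the flat disk x^2 + y^2 ≤ 4 in the plane z = 4, with upward unit normal n̂ = ẑ. By Stokes' theorem,

    ∮_C F · dr = ∬_S (∇ × F) · n̂ dS = ∬_D (curl F)_z dA,

where D is the disk x^2 + y^2 ≤ 4.

Compute the curl of F = (0, 3x y^2 + 3x, 3z):
    (∇ × F)_x = ∂F_z/∂y - ∂F_y/∂z = 0,
    (∇ × F)_y = ∂F_x/∂z - ∂F_z/∂x = 0,
    (∇ × F)_z = ∂F_y/∂x - ∂F_x/∂y = 3y^2 + 3.

On z = 4, (curl F)_z = 3y^2 + 3.

Convert to polar (x = r cos θ, y = r sin θ, dA = r dr dθ); the integrand becomes 3r^2sin(θ)^2 + 3, so

    ∬_D (curl F)_z dA = ∫_0^{2π} ∫_0^{2} (3r^2sin(θ)^2 + 3) · r dr dθ.

Inner (r from 0 to 2): 12 - 6cos(2θ).
Outer (θ from 0 to 2π): 24π.

Therefore ∮_C F · dr = 24π.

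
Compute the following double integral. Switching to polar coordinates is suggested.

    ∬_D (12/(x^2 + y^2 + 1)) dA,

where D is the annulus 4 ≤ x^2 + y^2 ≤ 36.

The region D is 2 ≤ r ≤ 6, 0 ≤ θ ≤ 2π in polar coordinates, where x = r cos(θ), y = r sin(θ), and dA = r dr dθ.

Under the substitution, the integrand becomes 12/(r^2 + 1), so

    ∬_D (12/(x^2 + y^2 + 1)) dA = ∫_{0}^{2π} ∫_{2}^{6} (12/(r^2 + 1)) · r dr dθ.

Inner integral (in r): ∫_{2}^{6} (12/(r^2 + 1)) · r dr = log(2565726409/15625).

Outer integral (in θ): ∫_{0}^{2π} (log(2565726409/15625)) dθ = log((2565726409/15625)^(2π)).

Therefore ∬_D (12/(x^2 + y^2 + 1)) dA = log((2565726409/15625)^(2π)).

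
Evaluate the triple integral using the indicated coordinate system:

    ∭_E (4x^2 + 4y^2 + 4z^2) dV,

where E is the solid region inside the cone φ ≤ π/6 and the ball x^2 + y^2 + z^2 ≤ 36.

In spherical coordinates, x = ρ sin(φ) cos(θ), y = ρ sin(φ) sin(θ), z = ρ cos(φ), and dV = ρ^2 sin(φ) dρ dφ dθ.

The integrand becomes 4ρ^2, so

    ∭_E (4x^2 + 4y^2 + 4z^2) dV = ∫_{0}^{2π} ∫_{0}^{π/6} ∫_{0}^{6} (4ρ^2) · ρ^2 sin(φ) dρ dφ dθ.

Inner (ρ): 31104sin(φ)/5.
Middle (φ): 31104/5 - 15552sqrt(3)/5.
Outer (θ): 31104π (2 - sqrt(3))/5.

Therefore the triple integral equals 31104π (2 - sqrt(3))/5.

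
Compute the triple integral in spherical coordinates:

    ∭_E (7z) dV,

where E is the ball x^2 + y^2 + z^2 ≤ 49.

In spherical coordinates, x = ρ sin(φ) cos(θ), y = ρ sin(φ) sin(θ), z = ρ cos(φ), and dV = ρ^2 sin(φ) dρ dφ dθ.

The integrand becomes 7ρ cos(φ), so

    ∭_E (7z) dV = ∫_{0}^{2π} ∫_{0}^{π} ∫_{0}^{7} (7ρ cos(φ)) · ρ^2 sin(φ) dρ dφ dθ.

Inner (ρ): 16807sin(2φ)/8.
Middle (φ): 0.
Outer (θ): 0.

Therefore the triple integral equals 0.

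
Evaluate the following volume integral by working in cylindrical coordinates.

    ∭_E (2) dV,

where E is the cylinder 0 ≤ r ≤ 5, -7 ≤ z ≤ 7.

In cylindrical coordinates, x = r cos(θ), y = r sin(θ), z = z, and dV = r dr dθ dz.

The integrand becomes 2, so

    ∭_E (2) dV = ∫_{0}^{2π} ∫_{0}^{5} ∫_{-7}^{7} (2) · r dz dr dθ.

Inner (z): 28r.
Middle (r from 0 to 5): 350.
Outer (θ): 700π.

Therefore the triple integral equals 700π.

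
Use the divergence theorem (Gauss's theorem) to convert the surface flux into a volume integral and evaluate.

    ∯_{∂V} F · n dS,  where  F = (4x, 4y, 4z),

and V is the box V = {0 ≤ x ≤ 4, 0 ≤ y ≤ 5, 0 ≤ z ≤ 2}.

By the divergence theorem,

    ∯_{∂V} F · n dS = ∭_V (∇ · F) dV.

Compute the divergence:
    ∇ · F = ∂F_x/∂x + ∂F_y/∂y + ∂F_z/∂z = 4 + 4 + 4 = 12.

V is a rectangular box, so dV = dx dy dz with 0 ≤ x ≤ 4, 0 ≤ y ≤ 5, 0 ≤ z ≤ 2.

Integrate (12) over V as an iterated integral:

    ∭_V (∇·F) dV = ∫_0^{4} ∫_0^{5} ∫_0^{2} (12) dz dy dx.

Inner (z from 0 to 2): 24.
Middle (y from 0 to 5): 120.
Outer (x from 0 to 4): 480.

Therefore ∯_{∂V} F · n dS = 480.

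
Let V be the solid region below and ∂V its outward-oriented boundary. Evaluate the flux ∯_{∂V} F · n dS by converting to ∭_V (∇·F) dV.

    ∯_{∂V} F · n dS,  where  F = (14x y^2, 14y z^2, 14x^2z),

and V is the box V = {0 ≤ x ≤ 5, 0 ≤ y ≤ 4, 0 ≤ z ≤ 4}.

By the divergence theorem,

    ∯_{∂V} F · n dS = ∭_V (∇ · F) dV.

Compute the divergence:
    ∇ · F = ∂F_x/∂x + ∂F_y/∂y + ∂F_z/∂z = 14y^2 + 14z^2 + 14x^2 = 14x^2 + 14y^2 + 14z^2.

V is a rectangular box, so dV = dx dy dz with 0 ≤ x ≤ 5, 0 ≤ y ≤ 4, 0 ≤ z ≤ 4.

Integrate (14x^2 + 14y^2 + 14z^2) over V as an iterated integral:

    ∭_V (∇·F) dV = ∫_0^{5} ∫_0^{4} ∫_0^{4} (14x^2 + 14y^2 + 14z^2) dz dy dx.

Inner (z from 0 to 4): 56x^2 + 56y^2 + 896/3.
Middle (y from 0 to 4): 224x^2 + 7168/3.
Outer (x from 0 to 5): 21280.

Therefore ∯_{∂V} F · n dS = 21280.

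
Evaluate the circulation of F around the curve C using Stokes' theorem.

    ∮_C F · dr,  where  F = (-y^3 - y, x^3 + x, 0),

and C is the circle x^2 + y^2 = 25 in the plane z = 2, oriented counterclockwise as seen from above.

Let S be the flat disk x^2 + y^2 ≤ 25 in the plane z = 2, with upward unit normal n̂ = ẑ. By Stokes' theorem,

    ∮_C F · dr = ∬_S (∇ × F) · n̂ dS = ∬_D (curl F)_z dA,

where D is the disk x^2 + y^2 ≤ 25.

Compute the curl of F = (-y^3 - y, x^3 + x, 0):
    (∇ × F)_x = ∂F_z/∂y - ∂F_y/∂z = 0,
    (∇ × F)_y = ∂F_x/∂z - ∂F_z/∂x = 0,
    (∇ × F)_z = ∂F_y/∂x - ∂F_x/∂y = 3x^2 + 3y^2 + 2.

On z = 2, (curl F)_z = 3x^2 + 3y^2 + 2.

Convert to polar (x = r cos θ, y = r sin θ, dA = r dr dθ); the integrand becomes 3r^2 + 2, so

    ∬_D (curl F)_z dA = ∫_0^{2π} ∫_0^{5} (3r^2 + 2) · r dr dθ.

Inner (r from 0 to 5): 1975/4.
Outer (θ from 0 to 2π): 1975π/2.

Therefore ∮_C F · dr = 1975π/2.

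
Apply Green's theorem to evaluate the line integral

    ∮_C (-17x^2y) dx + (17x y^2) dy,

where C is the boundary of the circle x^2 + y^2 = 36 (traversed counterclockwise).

Green's theorem converts the closed line integral into a double integral over the enclosed region D:

    ∮_C P dx + Q dy = ∬_D (∂Q/∂x - ∂P/∂y) dA.

Here P = -17x^2y, Q = 17x y^2, so

    ∂Q/∂x = 17y^2,    ∂P/∂y = -17x^2,
    ∂Q/∂x - ∂P/∂y = 17x^2 + 17y^2.

D is the region x^2 + y^2 ≤ 36. Evaluating the double integral:

In polar coordinates (x = r cos θ, y = r sin θ, dA = r dr dθ) the integrand becomes 17r^2, so

    ∬_D (17x^2 + 17y^2) dA = ∫_0^{2π} ∫_0^{6} (17r^2) · r dr dθ.

Inner (r from 0 to 6): 5508.
Outer (θ from 0 to 2π): 11016π.

Therefore ∮_C P dx + Q dy = 11016π.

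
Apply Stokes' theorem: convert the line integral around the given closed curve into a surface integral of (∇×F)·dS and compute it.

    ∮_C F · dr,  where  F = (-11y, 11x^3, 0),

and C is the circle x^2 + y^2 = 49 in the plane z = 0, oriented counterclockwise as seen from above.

Let S be the flat disk x^2 + y^2 ≤ 49 in the plane z = 0, with upward unit normal n̂ = ẑ. By Stokes' theorem,

    ∮_C F · dr = ∬_S (∇ × F) · n̂ dS = ∬_D (curl F)_z dA,

where D is the disk x^2 + y^2 ≤ 49.

Compute the curl of F = (-11y, 11x^3, 0):
    (∇ × F)_x = ∂F_z/∂y - ∂F_y/∂z = 0,
    (∇ × F)_y = ∂F_x/∂z - ∂F_z/∂x = 0,
    (∇ × F)_z = ∂F_y/∂x - ∂F_x/∂y = 33x^2 + 11.

On z = 0, (curl F)_z = 33x^2 + 11.

Convert to polar (x = r cos θ, y = r sin θ, dA = r dr dθ); the integrand becomes 33r^2cos(θ)^2 + 11, so

    ∬_D (curl F)_z dA = ∫_0^{2π} ∫_0^{7} (33r^2cos(θ)^2 + 11) · r dr dθ.

Inner (r from 0 to 7): 79233cos(θ)^2/4 + 539/2.
Outer (θ from 0 to 2π): 81389π/4.

Therefore ∮_C F · dr = 81389π/4.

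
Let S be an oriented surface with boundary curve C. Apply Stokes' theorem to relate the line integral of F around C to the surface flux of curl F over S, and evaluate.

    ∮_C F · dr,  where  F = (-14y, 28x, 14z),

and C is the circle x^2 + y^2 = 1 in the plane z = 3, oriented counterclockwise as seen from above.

Let S be the flat disk x^2 + y^2 ≤ 1 in the plane z = 3, with upward unit normal n̂ = ẑ. By Stokes' theorem,

    ∮_C F · dr = ∬_S (∇ × F) · n̂ dS = ∬_D (curl F)_z dA,

where D is the disk x^2 + y^2 ≤ 1.

Compute the curl of F = (-14y, 28x, 14z):
    (∇ × F)_x = ∂F_z/∂y - ∂F_y/∂z = 0,
    (∇ × F)_y = ∂F_x/∂z - ∂F_z/∂x = 0,
    (∇ × F)_z = ∂F_y/∂x - ∂F_x/∂y = 42.

On z = 3, (curl F)_z = 42.

Convert to polar (x = r cos θ, y = r sin θ, dA = r dr dθ); the integrand becomes 42, so

    ∬_D (curl F)_z dA = ∫_0^{2π} ∫_0^{1} (42) · r dr dθ.

Inner (r from 0 to 1): 21.
Outer (θ from 0 to 2π): 42π.

Therefore ∮_C F · dr = 42π.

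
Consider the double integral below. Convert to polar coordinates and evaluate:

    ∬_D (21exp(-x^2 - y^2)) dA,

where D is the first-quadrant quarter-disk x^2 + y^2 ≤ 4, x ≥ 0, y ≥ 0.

The region D is 0 ≤ r ≤ 2, 0 ≤ θ ≤ π/2 in polar coordinates, where x = r cos(θ), y = r sin(θ), and dA = r dr dθ.

Under the substitution, the integrand becomes 21exp(-r^2), so

    ∬_D (21exp(-x^2 - y^2)) dA = ∫_{0}^{π/2} ∫_{0}^{2} (21exp(-r^2)) · r dr dθ.

Inner integral (in r): ∫_{0}^{2} (21exp(-r^2)) · r dr = 21/2 - 21exp(-4)/2.

Outer integral (in θ): ∫_{0}^{π/2} (21/2 - 21exp(-4)/2) dθ = -21π (1 - exp(4))exp(-4)/4.

Therefore ∬_D (21exp(-x^2 - y^2)) dA = -21π (1 - exp(4))exp(-4)/4.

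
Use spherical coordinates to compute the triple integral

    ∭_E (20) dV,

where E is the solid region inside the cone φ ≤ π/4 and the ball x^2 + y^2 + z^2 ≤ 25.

In spherical coordinates, x = ρ sin(φ) cos(θ), y = ρ sin(φ) sin(θ), z = ρ cos(φ), and dV = ρ^2 sin(φ) dρ dφ dθ.

The integrand becomes 20, so

    ∭_E (20) dV = ∫_{0}^{2π} ∫_{0}^{π/4} ∫_{0}^{5} (20) · ρ^2 sin(φ) dρ dφ dθ.

Inner (ρ): 2500sin(φ)/3.
Middle (φ): 2500/3 - 1250sqrt(2)/3.
Outer (θ): 2500π (2 - sqrt(2))/3.

Therefore the triple integral equals 2500π (2 - sqrt(2))/3.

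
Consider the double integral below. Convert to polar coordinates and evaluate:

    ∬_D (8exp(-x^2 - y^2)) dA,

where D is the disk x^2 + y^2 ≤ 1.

The region D is 0 ≤ r ≤ 1, 0 ≤ θ ≤ 2π in polar coordinates, where x = r cos(θ), y = r sin(θ), and dA = r dr dθ.

Under the substitution, the integrand becomes 8exp(-r^2), so

    ∬_D (8exp(-x^2 - y^2)) dA = ∫_{0}^{2π} ∫_{0}^{1} (8exp(-r^2)) · r dr dθ.

Inner integral (in r): ∫_{0}^{1} (8exp(-r^2)) · r dr = 4 - 4exp(-1).

Outer integral (in θ): ∫_{0}^{2π} (4 - 4exp(-1)) dθ = -8π exp(-1) + 8π.

Therefore ∬_D (8exp(-x^2 - y^2)) dA = -8π exp(-1) + 8π.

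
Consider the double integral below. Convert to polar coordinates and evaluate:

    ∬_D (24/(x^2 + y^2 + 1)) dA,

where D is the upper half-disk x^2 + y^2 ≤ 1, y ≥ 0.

The region D is 0 ≤ r ≤ 1, 0 ≤ θ ≤ π in polar coordinates, where x = r cos(θ), y = r sin(θ), and dA = r dr dθ.

Under the substitution, the integrand becomes 24/(r^2 + 1), so

    ∬_D (24/(x^2 + y^2 + 1)) dA = ∫_{0}^{π} ∫_{0}^{1} (24/(r^2 + 1)) · r dr dθ.

Inner integral (in r): ∫_{0}^{1} (24/(r^2 + 1)) · r dr = log(4096).

Outer integral (in θ): ∫_{0}^{π} (log(4096)) dθ = log(4096^π).

Therefore ∬_D (24/(x^2 + y^2 + 1)) dA = log(4096^π).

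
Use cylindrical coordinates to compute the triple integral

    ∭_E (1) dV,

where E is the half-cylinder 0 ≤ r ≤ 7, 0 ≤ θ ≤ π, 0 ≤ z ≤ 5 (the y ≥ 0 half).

In cylindrical coordinates, x = r cos(θ), y = r sin(θ), z = z, and dV = r dr dθ dz.

The integrand becomes 1, so

    ∭_E (1) dV = ∫_{0}^{π} ∫_{0}^{7} ∫_{0}^{5} (1) · r dz dr dθ.

Inner (z): 5r.
Middle (r from 0 to 7): 245/2.
Outer (θ): 245π/2.

Therefore the triple integral equals 245π/2.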